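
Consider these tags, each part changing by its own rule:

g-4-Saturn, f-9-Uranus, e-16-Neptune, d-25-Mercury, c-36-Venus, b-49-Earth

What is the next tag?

Letter — letters move back 1 place in the alphabet: g, f, e, d, c, b → a.
Second component: perfect squares: 2², 3², 4², …; 4, 9, 16, 25, 36, 49 → 64.
Planet: Saturn, Uranus, Neptune, Mercury, Venus, Earth → Mars (runs through the planets Mercury→Neptune).
So the next tag is a-64-Mars.

a-64-Mars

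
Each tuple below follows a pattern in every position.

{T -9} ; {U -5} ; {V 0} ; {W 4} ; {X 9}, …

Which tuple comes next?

{Y 13}

Letter: letters move forward 1 place in the alphabet; T, U, V, W, X → Y.
For the second value, alternating steps +4, +5, +4, +5, …: -9, -5, 0, 4, 9 → 13.
Putting it together: {Y 13}.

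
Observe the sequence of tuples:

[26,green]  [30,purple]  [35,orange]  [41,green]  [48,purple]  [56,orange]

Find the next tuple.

First part goes 26, 30, 35, 41, 48, 56 → 65 (differences are 4, 5, 6, … (increasing by 1 each time)).
Colour: repeats green → purple → orange; green, purple, orange, green, purple, orange → green.
So the next tuple is [65,green].

[65,green]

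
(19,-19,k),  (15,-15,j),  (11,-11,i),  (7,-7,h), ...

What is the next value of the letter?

g

Letter — letters move back 1 place in the alphabet: k, j, i, h → g.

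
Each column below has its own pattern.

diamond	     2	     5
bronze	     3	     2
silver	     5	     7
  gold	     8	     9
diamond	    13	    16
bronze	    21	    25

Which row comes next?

Rank: diamond, bronze, silver, gold, diamond, bronze → silver (repeats diamond → bronze → silver → gold).
Second component: each term is the sum of the two before it; 2, 3, 5, 8, 13, 21 → 34.
For the third component, each term is the sum of the two before it: 5, 2, 7, 9, 16, 25 → 41.
Putting it together: silver  34  41.

silver  34  41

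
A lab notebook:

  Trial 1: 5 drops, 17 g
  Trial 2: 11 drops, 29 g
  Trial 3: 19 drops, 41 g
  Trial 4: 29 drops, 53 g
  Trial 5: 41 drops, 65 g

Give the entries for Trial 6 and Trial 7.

55 drops, 77 g; 71 drops, 89 g

For the drops, differences are 6, 8, 10, … (increasing by 2 each time): 5, 11, 19, 29, 41 → 55 → 71.
G — +12 each step: 17, 29, 41, 53, 65 → 77 → 89.
So the next two records are 55 drops, 77 g and 71 drops, 89 g.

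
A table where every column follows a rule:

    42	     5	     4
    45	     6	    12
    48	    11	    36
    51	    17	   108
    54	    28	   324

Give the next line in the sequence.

First component goes 42, 45, 48, 51, 54 → 57 (+3 each step).
Second component — each term is the sum of the two before it: 5, 6, 11, 17, 28 → 45.
Third component — ×3 each step: 4, 12, 36, 108, 324 → 972.
So the next line is 57  45  972.

57  45  972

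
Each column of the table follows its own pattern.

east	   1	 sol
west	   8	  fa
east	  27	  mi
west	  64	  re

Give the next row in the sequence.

east  125  do

Direction: alternates east ↔ west; east, west, east, west → east.
Second component: perfect cubes: 1³, 2³, 3³, …, so 1, 8, 27, 64 → 125.
Note: runs backward through the solfège scale do→ti; sol, fa, mi, re → do.
Putting it together: east  125  do.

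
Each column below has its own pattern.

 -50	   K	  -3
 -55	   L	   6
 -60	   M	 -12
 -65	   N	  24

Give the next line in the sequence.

For the first component, −5 each step: -50, -55, -60, -65 → -70.
Letter: letters move forward 1 place in the alphabet, so K, L, M, N → O.
Third component: ×(-2) each step, so -3, 6, -12, 24 → -48.
Combining the parts gives -70  O  -48.

-70  O  -48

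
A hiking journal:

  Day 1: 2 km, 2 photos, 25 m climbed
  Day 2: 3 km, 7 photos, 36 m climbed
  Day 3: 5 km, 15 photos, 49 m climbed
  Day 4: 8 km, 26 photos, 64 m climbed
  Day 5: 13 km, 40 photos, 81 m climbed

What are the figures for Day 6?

21 km, 57 photos, 100 m climbed

Km — each term is the sum of the two before it: 2, 3, 5, 8, 13 → 21.
Photos — differences are 5, 8, 11, … (increasing by 3 each time): 2, 7, 15, 26, 40 → 57.
M climbed: perfect squares: 5², 6², 7², …, so 25, 36, 49, 64, 81 → 100.
Putting it together: 21 km, 57 photos, 100 m climbed.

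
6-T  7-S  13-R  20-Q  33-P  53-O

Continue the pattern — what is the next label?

First component — each term is the sum of the two before it: 6, 7, 13, 20, 33, 53 → 86.
Letter — letters move back 1 place in the alphabet: T, S, R, Q, P, O → N.
So the next label is 86-N.

86-N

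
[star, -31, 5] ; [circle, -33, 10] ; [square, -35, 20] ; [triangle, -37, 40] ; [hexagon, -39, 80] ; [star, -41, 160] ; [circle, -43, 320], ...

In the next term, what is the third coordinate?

640

Shape: repeats star → circle → square → triangle → hexagon, so star, circle, square, triangle, hexagon, star, circle → square.
For the second coordinate, −2 each step: -31, -33, -35, -37, -39, -41, -43 → -45.
Third coordinate: 5, 10, 20, 40, 80, 160, 320 → 640 (×2 each step).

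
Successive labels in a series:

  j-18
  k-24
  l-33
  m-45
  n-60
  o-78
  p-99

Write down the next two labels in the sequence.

q-123, r-150

For the letter, letters move forward 1 place in the alphabet: j, k, l, m, n, o, p → q → r.
Second component: 18, 24, 33, 45, 60, 78, 99 → 123 → 150 (differences are 6, 9, 12, … (increasing by 3 each time)).
Putting the parts together: q-123 and then r-150.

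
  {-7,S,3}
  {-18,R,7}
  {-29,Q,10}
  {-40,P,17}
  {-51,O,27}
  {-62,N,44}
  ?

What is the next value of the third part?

Third part goes 3, 7, 10, 17, 27, 44 → 71 (each term is the sum of the two before it).

71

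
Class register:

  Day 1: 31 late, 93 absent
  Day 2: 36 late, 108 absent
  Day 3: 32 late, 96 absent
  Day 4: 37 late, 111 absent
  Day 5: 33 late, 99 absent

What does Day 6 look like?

38 late, 114 absent

For the late, alternating steps +5, −4, +5, −4, …: 31, 36, 32, 37, 33 → 38.
Absent: 93, 108, 96, 111, 99 → 114 (always 3 × the late).
Putting it together: 38 late, 114 absent.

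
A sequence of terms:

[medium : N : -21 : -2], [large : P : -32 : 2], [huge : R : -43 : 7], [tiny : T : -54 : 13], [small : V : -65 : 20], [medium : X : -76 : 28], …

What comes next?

Size — repeats medium → large → huge → tiny → small: medium, large, huge, tiny, small, medium → large.
Letter: letters move forward 2 places in the alphabet; N, P, R, T, V, X → Z.
Third entry — −11 each step: -21, -32, -43, -54, -65, -76 → -87.
Fourth entry: differences are 4, 5, 6, … (increasing by 1 each time), so -2, 2, 7, 13, 20, 28 → 37.
Putting it together: [large : Z : -87 : 37].

[large : Z : -87 : 37]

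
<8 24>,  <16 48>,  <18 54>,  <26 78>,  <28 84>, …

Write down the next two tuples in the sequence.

<36 108>, <38 114>

For the first value, alternating steps +8, +2, +8, +2, …: 8, 16, 18, 26, 28 → 36 → 38.
Second value: always 3 × the first value; 24, 48, 54, 78, 84 → 108 → 114.
Putting the parts together: <36 108> and then <38 114>.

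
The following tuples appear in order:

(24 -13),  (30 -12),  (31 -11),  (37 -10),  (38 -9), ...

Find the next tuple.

(44 -8)

First slot: 24, 30, 31, 37, 38 → 44 (alternating steps +6, +1, +6, +1, …).
For the second slot, +1 each step: -13, -12, -11, -10, -9 → -8.
Combining the parts gives (44 -8).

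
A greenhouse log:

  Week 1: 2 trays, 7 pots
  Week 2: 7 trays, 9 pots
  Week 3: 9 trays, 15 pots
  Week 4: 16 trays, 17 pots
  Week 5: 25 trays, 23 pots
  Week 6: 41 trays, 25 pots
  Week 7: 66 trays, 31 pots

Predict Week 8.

107 trays, 33 pots

Trays goes 2, 7, 9, 16, 25, 41, 66 → 107 (each term is the sum of the two before it).
For the pots, alternating steps +2, +6, +2, +6, …: 7, 9, 15, 17, 23, 25, 31 → 33.
So the next line is 107 trays, 33 pots.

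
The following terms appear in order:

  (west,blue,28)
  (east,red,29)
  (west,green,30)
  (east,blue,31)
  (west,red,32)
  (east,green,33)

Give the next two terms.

(west,blue,34), (east,red,35)

Direction — alternates west ↔ east: west, east, west, east, west, east → west → east.
Colour: blue, red, green, blue, red, green → blue → red (repeats blue → red → green).
Third entry: 28, 29, 30, 31, 32, 33 → 34 → 35 (+1 each step).
So the next two terms are (west,blue,34) and (east,red,35).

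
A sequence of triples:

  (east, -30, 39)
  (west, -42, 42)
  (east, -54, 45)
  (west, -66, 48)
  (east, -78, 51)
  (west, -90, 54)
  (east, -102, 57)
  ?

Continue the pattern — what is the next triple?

(west, -114, 60)

Direction: alternates east ↔ west; east, west, east, west, east, west, east → west.
Second part — −12 each step: -30, -42, -54, -66, -78, -90, -102 → -114.
Third part: +3 each step; 39, 42, 45, 48, 51, 54, 57 → 60.
Combining the parts gives (west, -114, 60).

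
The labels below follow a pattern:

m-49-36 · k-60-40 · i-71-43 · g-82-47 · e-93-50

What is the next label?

For the letter, letters move back 2 places in the alphabet: m, k, i, g, e → c.
Second component goes 49, 60, 71, 82, 93 → 104 (+11 each step).
Third component: alternating steps +4, +3, +4, +3, …, so 36, 40, 43, 47, 50 → 54.
So the next label is c-104-54.

c-104-54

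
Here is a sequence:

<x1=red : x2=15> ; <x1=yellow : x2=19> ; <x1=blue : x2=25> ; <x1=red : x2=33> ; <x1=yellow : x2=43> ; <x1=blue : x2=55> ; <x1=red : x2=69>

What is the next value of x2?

For the x2, differences are 4, 6, 8, … (increasing by 2 each time): 15, 19, 25, 33, 43, 55, 69 → 85.

85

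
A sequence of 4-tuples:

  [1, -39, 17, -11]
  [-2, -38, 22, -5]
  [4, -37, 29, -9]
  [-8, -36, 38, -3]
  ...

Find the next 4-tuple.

[16, -35, 49, -7]

First value: ×(-2) each step, so 1, -2, 4, -8 → 16.
Second value: -39, -38, -37, -36 → -35 (+1 each step).
Third value — differences are 5, 7, 9, … (increasing by 2 each time): 17, 22, 29, 38 → 49.
Fourth value goes -11, -5, -9, -3 → -7 (alternating steps +6, −4, +6, −4, …).
So the next 4-tuple is [16, -35, 49, -7].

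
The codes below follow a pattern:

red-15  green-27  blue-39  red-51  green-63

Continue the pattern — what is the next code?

blue-75

Colour: red, green, blue, red, green → blue (repeats red → green → blue).
Second component: +12 each step; 15, 27, 39, 51, 63 → 75.
Combining the parts gives blue-75.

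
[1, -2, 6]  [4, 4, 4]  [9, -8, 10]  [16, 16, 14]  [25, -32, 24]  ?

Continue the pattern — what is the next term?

[36, 64, 38]

First entry goes 1, 4, 9, 16, 25 → 36 (perfect squares: 1², 2², 3², …).
For the second entry, ×(-2) each step: -2, 4, -8, 16, -32 → 64.
Third entry — each term is the sum of the two before it: 6, 4, 10, 14, 24 → 38.
Putting it together: [36, 64, 38].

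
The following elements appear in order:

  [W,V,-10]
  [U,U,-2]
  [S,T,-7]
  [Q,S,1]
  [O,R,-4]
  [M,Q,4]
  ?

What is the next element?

[K,P,-1]

First letter: letters move back 2 places in the alphabet, so W, U, S, Q, O, M → K.
Second letter goes V, U, T, S, R, Q → P (letters move back 1 place in the alphabet).
Third coordinate: alternating steps +8, −5, +8, −5, …, so -10, -2, -7, 1, -4, 4 → -1.
So the next element is [K,P,-1].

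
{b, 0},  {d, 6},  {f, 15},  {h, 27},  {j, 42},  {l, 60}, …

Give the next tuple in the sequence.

{n, 81}

Letter goes b, d, f, h, j, l → n (letters move forward 2 places in the alphabet).
Second value goes 0, 6, 15, 27, 42, 60 → 81 (differences are 6, 9, 12, … (increasing by 3 each time)).
Putting it together: {n, 81}.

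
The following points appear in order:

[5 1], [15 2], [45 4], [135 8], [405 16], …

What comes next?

First value goes 5, 15, 45, 135, 405 → 1215 (×3 each step).
Second value: ×2 each step, so 1, 2, 4, 8, 16 → 32.
Putting it together: [1215 32].

[1215 32]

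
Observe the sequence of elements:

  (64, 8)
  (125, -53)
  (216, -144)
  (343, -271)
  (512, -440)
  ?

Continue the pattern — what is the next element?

First component goes 64, 125, 216, 343, 512 → 729 (perfect cubes: 4³, 5³, 6³, …).
Second component: together with the first component always sums to 72, so 8, -53, -144, -271, -440 → -657.
So the next element is (729, -657).

(729, -657)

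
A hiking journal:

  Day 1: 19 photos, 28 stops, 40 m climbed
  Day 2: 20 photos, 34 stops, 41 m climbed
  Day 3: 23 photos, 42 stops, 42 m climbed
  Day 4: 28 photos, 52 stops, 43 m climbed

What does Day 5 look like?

35 photos, 64 stops, 44 m climbed

Photos goes 19, 20, 23, 28 → 35 (differences are 1, 3, 5, … (increasing by 2 each time)).
For the stops, differences are 6, 8, 10, … (increasing by 2 each time): 28, 34, 42, 52 → 64.
M climbed — +1 each step: 40, 41, 42, 43 → 44.
Putting it together: 35 photos, 64 stops, 44 m climbed.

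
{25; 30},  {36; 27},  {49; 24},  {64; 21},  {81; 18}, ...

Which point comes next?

{100; 15}

First value: perfect squares: 5², 6², 7², …, so 25, 36, 49, 64, 81 → 100.
For the second value, −3 each step: 30, 27, 24, 21, 18 → 15.
Putting it together: {100; 15}.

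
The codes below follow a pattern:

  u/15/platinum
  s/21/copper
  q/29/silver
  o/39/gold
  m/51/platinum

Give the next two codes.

Letter: letters move back 2 places in the alphabet; u, s, q, o, m → k → i.
Second component: 15, 21, 29, 39, 51 → 65 → 81 (differences are 6, 8, 10, … (increasing by 2 each time)).
Metal goes platinum, copper, silver, gold, platinum → copper → silver (repeats platinum → copper → silver → gold).
Putting the parts together: k/65/copper and then i/81/silver.

k/65/copper then i/81/silver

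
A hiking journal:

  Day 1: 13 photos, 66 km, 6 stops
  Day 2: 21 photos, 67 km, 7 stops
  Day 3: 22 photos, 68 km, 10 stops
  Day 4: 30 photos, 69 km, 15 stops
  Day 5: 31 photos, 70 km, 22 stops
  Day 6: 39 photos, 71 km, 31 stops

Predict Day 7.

Photos: alternating steps +8, +1, +8, +1, …, so 13, 21, 22, 30, 31, 39 → 40.
For the km, +1 each step: 66, 67, 68, 69, 70, 71 → 72.
Stops: differences are 1, 3, 5, … (increasing by 2 each time); 6, 7, 10, 15, 22, 31 → 42.
So the next record is 40 photos, 72 km, 42 stops.

40 photos, 72 km, 42 stops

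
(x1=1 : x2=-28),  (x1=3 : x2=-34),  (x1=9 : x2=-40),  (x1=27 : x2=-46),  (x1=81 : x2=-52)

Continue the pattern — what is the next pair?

For the x1, ×3 each step: 1, 3, 9, 27, 81 → 243.
X2 goes -28, -34, -40, -46, -52 → -58 (−6 each step).
Putting it together: (x1=243 : x2=-58).

(x1=243 : x2=-58)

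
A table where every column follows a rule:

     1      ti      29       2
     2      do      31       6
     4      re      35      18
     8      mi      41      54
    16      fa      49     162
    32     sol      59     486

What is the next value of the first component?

64

First component goes 1, 2, 4, 8, 16, 32 → 64 (×2 each step).
Note — runs through the solfège scale do→ti: ti, do, re, mi, fa, sol → la.
Third component: differences are 2, 4, 6, … (increasing by 2 each time); 29, 31, 35, 41, 49, 59 → 71.
Fourth component: 2, 6, 18, 54, 162, 486 → 1458 (×3 each step).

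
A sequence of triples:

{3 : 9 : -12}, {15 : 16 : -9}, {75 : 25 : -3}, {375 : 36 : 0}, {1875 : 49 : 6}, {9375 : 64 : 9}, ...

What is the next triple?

First component: ×5 each step, so 3, 15, 75, 375, 1875, 9375 → 46875.
Second component goes 9, 16, 25, 36, 49, 64 → 81 (perfect squares: 3², 4², 5², …).
For the third component, alternating steps +3, +6, +3, +6, …: -12, -9, -3, 0, 6, 9 → 15.
Putting it together: {46875 : 81 : 15}.

{46875 : 81 : 15}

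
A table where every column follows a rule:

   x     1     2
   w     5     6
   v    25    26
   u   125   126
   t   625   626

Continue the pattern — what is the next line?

Letter: letters move back 1 place in the alphabet, so x, w, v, u, t → s.
Second component: ×5 each step; 1, 5, 25, 125, 625 → 3125.
Third component: always 1 more than the second component, so 2, 6, 26, 126, 626 → 3126.
Putting it together: s  3125  3126.

s  3125  3126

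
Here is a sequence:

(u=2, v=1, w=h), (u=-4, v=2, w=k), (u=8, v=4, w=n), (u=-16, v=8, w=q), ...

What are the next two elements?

(u=32, v=16, w=t), (u=-64, v=32, w=w)

U: ×(-2) each step, so 2, -4, 8, -16 → 32 → -64.
For the v, ×2 each step: 1, 2, 4, 8 → 16 → 32.
W — letters move forward 3 places in the alphabet: h, k, n, q → t → w.
Putting the parts together: (u=32, v=16, w=t) and then (u=-64, v=32, w=w).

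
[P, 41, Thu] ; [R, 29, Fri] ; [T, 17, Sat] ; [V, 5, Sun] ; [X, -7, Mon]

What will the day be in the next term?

For the day, runs through the weekdays Mon→Sun: Thu, Fri, Sat, Sun, Mon → Tue.

Tue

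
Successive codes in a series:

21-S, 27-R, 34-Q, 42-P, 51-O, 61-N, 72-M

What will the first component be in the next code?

First component: 21, 27, 34, 42, 51, 61, 72 → 84 (differences are 6, 7, 8, … (increasing by 1 each time)).
Letter: letters move back 1 place in the alphabet; S, R, Q, P, O, N, M → L.

84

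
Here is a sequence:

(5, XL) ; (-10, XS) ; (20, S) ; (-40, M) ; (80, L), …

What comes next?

(-160, XL)

First component — ×(-2) each step: 5, -10, 20, -40, 80 → -160.
For the size, runs through clothing sizes XS→XL: XL, XS, S, M, L → XL.
Combining the parts gives (-160, XL).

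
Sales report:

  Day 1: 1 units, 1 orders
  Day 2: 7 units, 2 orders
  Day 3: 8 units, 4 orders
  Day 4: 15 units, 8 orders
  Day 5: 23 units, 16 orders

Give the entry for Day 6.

38 units, 32 orders

Units — each term is the sum of the two before it: 1, 7, 8, 15, 23 → 38.
Orders: 1, 2, 4, 8, 16 → 32 (×2 each step).
Putting it together: 38 units, 32 orders.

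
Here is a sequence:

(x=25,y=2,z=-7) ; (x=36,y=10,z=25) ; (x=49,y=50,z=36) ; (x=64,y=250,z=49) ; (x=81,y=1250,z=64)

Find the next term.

(x=100,y=6250,z=81)

X: perfect squares: 5², 6², 7², …, so 25, 36, 49, 64, 81 → 100.
Y: ×5 each step; 2, 10, 50, 250, 1250 → 6250.
Z goes -7, 25, 36, 49, 64 → 81 (always the previous value of the x).
Combining the parts gives (x=100,y=6250,z=81).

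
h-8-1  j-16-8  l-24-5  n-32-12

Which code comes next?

Letter — letters move forward 2 places in the alphabet: h, j, l, n → p.
Second component: +8 each step; 8, 16, 24, 32 → 40.
Third component goes 1, 8, 5, 12 → 9 (alternating steps +7, −3, +7, −3, …).
Putting it together: p-40-9.

p-40-9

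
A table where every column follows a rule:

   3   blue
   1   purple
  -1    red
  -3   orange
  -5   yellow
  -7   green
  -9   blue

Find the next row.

For the first component, −2 each step: 3, 1, -1, -3, -5, -7, -9 → -11.
Colour: blue, purple, red, orange, yellow, green, blue → purple (repeats blue → purple → red → orange → yellow → green).
Putting it together: -11  purple.

-11  purple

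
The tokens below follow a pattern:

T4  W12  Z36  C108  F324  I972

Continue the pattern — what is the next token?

Letter: letters move forward 3 places in the alphabet, wrapping Z→A; T, W, Z, C, F, I → L.
For the second component, ×3 each step: 4, 12, 36, 108, 324, 972 → 2916.
Putting it together: L2916.

L2916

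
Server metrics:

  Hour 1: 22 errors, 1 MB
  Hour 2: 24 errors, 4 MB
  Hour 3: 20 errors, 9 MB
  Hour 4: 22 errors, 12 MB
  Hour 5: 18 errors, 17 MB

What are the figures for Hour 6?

20 errors, 20 MB

Errors — alternating steps +2, −4, +2, −4, …: 22, 24, 20, 22, 18 → 20.
MB: 1, 4, 9, 12, 17 → 20 (alternating steps +3, +5, +3, +5, …).
Putting it together: 20 errors, 20 MB.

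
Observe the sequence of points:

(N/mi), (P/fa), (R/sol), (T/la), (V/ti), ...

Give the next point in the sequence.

(X/do)

Letter: letters move forward 2 places in the alphabet, so N, P, R, T, V → X.
Note goes mi, fa, sol, la, ti → do (runs through the solfège scale do→ti).
Putting it together: (X/do).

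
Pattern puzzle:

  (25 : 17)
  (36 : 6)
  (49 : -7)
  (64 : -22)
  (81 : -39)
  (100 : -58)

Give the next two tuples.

(121 : -79), (144 : -102)

First part: perfect squares: 5², 6², 7², …; 25, 36, 49, 64, 81, 100 → 121 → 144.
Second part: together with the first part always sums to 42; 17, 6, -7, -22, -39, -58 → -79 → -102.
Putting the parts together: (121 : -79) and then (144 : -102).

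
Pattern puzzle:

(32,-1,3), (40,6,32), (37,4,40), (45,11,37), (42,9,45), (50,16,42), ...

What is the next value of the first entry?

First entry — alternating steps +8, −3, +8, −3, …: 32, 40, 37, 45, 42, 50 → 47.
Second entry: -1, 6, 4, 11, 9, 16 → 14 (alternating steps +7, −2, +7, −2, …).
Third entry goes 3, 32, 40, 37, 45, 42 → 50 (always the previous value of the first entry).

47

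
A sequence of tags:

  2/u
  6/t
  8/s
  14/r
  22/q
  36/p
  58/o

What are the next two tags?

First component — each term is the sum of the two before it: 2, 6, 8, 14, 22, 36, 58 → 94 → 152.
Letter — letters move back 1 place in the alphabet: u, t, s, r, q, p, o → n → m.
So the next two tags are 94/n and 152/m.

94/n, 152/m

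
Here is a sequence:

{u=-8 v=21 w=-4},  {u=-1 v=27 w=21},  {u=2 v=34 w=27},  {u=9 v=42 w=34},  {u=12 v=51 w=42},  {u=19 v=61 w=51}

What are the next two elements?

{u=22 v=72 w=61}, {u=29 v=84 w=72}

U: alternating steps +7, +3, +7, +3, …; -8, -1, 2, 9, 12, 19 → 22 → 29.
For the v, differences are 6, 7, 8, … (increasing by 1 each time): 21, 27, 34, 42, 51, 61 → 72 → 84.
For the w, always the previous value of the v: -4, 21, 27, 34, 42, 51 → 61 → 72.
Putting the parts together: {u=22 v=72 w=61} and then {u=29 v=84 w=72}.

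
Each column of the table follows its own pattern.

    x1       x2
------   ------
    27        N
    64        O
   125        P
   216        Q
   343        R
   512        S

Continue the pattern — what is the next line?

Column x1 — perfect cubes: 3³, 4³, 5³, …: 27, 64, 125, 216, 343, 512 → 729.
Column x2 — letters move forward 1 place in the alphabet: N, O, P, Q, R, S → T.
Combining the parts gives 729  T.

729  T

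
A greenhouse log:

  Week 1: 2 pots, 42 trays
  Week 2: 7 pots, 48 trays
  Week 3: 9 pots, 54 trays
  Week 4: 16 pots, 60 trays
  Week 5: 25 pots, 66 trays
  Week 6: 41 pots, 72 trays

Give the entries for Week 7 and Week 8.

For the pots, each term is the sum of the two before it: 2, 7, 9, 16, 25, 41 → 66 → 107.
Trays: +6 each step, so 42, 48, 54, 60, 66, 72 → 78 → 84.
So the next two rows are 66 pots, 78 trays and 107 pots, 84 trays.

66 pots, 78 trays; 107 pots, 84 trays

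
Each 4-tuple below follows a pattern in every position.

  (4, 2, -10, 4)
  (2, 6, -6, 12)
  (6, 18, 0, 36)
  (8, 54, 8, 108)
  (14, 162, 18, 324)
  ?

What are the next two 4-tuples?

(22, 486, 30, 972), (36, 1458, 44, 2916)

First entry: 4, 2, 6, 8, 14 → 22 → 36 (each term is the sum of the two before it).
Second entry: ×3 each step, so 2, 6, 18, 54, 162 → 486 → 1458.
Third entry goes -10, -6, 0, 8, 18 → 30 → 44 (differences are 4, 6, 8, … (increasing by 2 each time)).
Fourth entry: 4, 12, 36, 108, 324 → 972 → 2916 (always 2 × the second entry).
So the next two 4-tuples are (22, 486, 30, 972) and (36, 1458, 44, 2916).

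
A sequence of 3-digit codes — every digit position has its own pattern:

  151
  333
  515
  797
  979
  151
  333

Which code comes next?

515

For the first digit, +2 each step, mod 10: 1, 3, 5, 7, 9, 1, 3 → 5.
Second digit — −2 each step, mod 10: 5, 3, 1, 9, 7, 5, 3 → 1.
Third digit goes 1, 3, 5, 7, 9, 1, 3 → 5 (+2 each step, mod 10).
Putting it together: 515.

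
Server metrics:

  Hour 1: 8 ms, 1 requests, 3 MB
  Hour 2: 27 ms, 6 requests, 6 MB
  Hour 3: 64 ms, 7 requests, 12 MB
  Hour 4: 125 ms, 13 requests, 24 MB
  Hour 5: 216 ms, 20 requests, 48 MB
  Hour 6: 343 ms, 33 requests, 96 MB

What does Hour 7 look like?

Ms: perfect cubes: 2³, 3³, 4³, …, so 8, 27, 64, 125, 216, 343 → 512.
For the requests, each term is the sum of the two before it: 1, 6, 7, 13, 20, 33 → 53.
MB: 3, 6, 12, 24, 48, 96 → 192 (×2 each step).
So the next row is 512 ms, 53 requests, 192 MB.

512 ms, 53 requests, 192 MB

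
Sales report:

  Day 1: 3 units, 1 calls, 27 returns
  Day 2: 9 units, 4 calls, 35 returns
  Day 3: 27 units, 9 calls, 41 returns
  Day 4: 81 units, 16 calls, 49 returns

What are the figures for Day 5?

Units — ×3 each step: 3, 9, 27, 81 → 243.
Calls: perfect squares: 1², 2², 3², …, so 1, 4, 9, 16 → 25.
Returns — alternating steps +8, +6, +8, +6, …: 27, 35, 41, 49 → 55.
Combining the parts gives 243 units, 25 calls, 55 returns.

243 units, 25 calls, 55 returns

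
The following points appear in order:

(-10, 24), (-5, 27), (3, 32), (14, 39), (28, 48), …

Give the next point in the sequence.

First component: differences are 5, 8, 11, … (increasing by 3 each time); -10, -5, 3, 14, 28 → 45.
Second component goes 24, 27, 32, 39, 48 → 59 (differences are 3, 5, 7, … (increasing by 2 each time)).
So the next point is (45, 59).

(45, 59)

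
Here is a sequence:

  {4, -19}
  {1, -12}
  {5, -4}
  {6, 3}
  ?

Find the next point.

{11, 11}

First part: each term is the sum of the two before it; 4, 1, 5, 6 → 11.
Second part — alternating steps +7, +8, +7, +8, …: -19, -12, -4, 3 → 11.
Combining the parts gives {11, 11}.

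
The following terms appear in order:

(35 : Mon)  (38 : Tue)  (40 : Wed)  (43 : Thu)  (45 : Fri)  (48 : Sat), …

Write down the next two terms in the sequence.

First coordinate: alternating steps +3, +2, +3, +2, …; 35, 38, 40, 43, 45, 48 → 50 → 53.
Day: runs through the weekdays Mon→Sun; Mon, Tue, Wed, Thu, Fri, Sat → Sun → Mon.
Putting the parts together: (50 : Sun) and then (53 : Mon).

(50 : Sun), (53 : Mon)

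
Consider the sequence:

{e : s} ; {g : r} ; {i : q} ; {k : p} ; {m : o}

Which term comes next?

First letter: letters move forward 2 places in the alphabet, so e, g, i, k, m → o.
Second letter: letters move back 1 place in the alphabet; s, r, q, p, o → n.
Putting it together: {o : n}.

{o : n}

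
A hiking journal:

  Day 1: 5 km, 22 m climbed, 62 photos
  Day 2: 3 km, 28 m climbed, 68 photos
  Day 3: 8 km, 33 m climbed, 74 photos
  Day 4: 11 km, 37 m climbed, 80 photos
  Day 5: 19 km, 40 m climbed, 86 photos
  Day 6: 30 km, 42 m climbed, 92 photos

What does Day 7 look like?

49 km, 43 m climbed, 98 photos

Km — each term is the sum of the two before it: 5, 3, 8, 11, 19, 30 → 49.
M climbed goes 22, 28, 33, 37, 40, 42 → 43 (differences are 6, 5, 4, … (decreasing by 1 each time)).
Photos: +6 each step; 62, 68, 74, 80, 86, 92 → 98.
Putting it together: 49 km, 43 m climbed, 98 photos.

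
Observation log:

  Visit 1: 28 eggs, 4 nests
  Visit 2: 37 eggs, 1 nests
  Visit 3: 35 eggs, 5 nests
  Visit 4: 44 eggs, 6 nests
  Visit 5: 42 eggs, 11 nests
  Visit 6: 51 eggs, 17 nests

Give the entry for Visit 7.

Eggs: 28, 37, 35, 44, 42, 51 → 49 (alternating steps +9, −2, +9, −2, …).
Nests: each term is the sum of the two before it, so 4, 1, 5, 6, 11, 17 → 28.
Putting it together: 49 eggs, 28 nests.

49 eggs, 28 nests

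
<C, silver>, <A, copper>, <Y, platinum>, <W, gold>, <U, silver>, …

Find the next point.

<S, copper>

Letter goes C, A, Y, W, U → S (letters move back 2 places in the alphabet, wrapping A→Z).
For the metal, repeats silver → copper → platinum → gold: silver, copper, platinum, gold, silver → copper.
Combining the parts gives <S, copper>.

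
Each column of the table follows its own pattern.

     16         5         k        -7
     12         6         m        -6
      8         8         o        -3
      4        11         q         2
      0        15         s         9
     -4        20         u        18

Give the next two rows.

-8  26  w  29; -12  33  y  42

First component: 16, 12, 8, 4, 0, -4 → -8 → -12 (−4 each step).
Second component: differences are 1, 2, 3, … (increasing by 1 each time), so 5, 6, 8, 11, 15, 20 → 26 → 33.
Letter: letters move forward 2 places in the alphabet, so k, m, o, q, s, u → w → y.
Fourth component goes -7, -6, -3, 2, 9, 18 → 29 → 42 (differences are 1, 3, 5, … (increasing by 2 each time)).
Putting the parts together: -8  26  w  29 and then -12  33  y  42.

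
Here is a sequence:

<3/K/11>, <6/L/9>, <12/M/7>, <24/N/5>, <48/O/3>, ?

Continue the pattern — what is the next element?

First coordinate: ×2 each step; 3, 6, 12, 24, 48 → 96.
For the letter, letters move forward 1 place in the alphabet: K, L, M, N, O → P.
Third coordinate goes 11, 9, 7, 5, 3 → 1 (−2 each step).
So the next element is <96/P/1>.

<96/P/1>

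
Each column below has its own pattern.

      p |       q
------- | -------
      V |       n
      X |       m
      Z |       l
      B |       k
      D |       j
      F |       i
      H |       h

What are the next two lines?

J  g; L  f

Column p — letters move forward 2 places in the alphabet, wrapping Z→A: V, X, Z, B, D, F, H → J → L.
For the column q, letters move back 1 place in the alphabet: n, m, l, k, j, i, h → g → f.
So the next two lines are J  g and L  f.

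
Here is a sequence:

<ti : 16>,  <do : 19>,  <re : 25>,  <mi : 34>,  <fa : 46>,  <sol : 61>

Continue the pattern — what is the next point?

Note: runs through the solfège scale do→ti, so ti, do, re, mi, fa, sol → la.
Second slot goes 16, 19, 25, 34, 46, 61 → 79 (differences are 3, 6, 9, … (increasing by 3 each time)).
Combining the parts gives <la : 79>.

<la : 79>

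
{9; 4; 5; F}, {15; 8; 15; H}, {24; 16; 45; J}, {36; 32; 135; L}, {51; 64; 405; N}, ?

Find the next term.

{69; 128; 1215; P}

First coordinate: 9, 15, 24, 36, 51 → 69 (differences are 6, 9, 12, … (increasing by 3 each time)).
Second coordinate goes 4, 8, 16, 32, 64 → 128 (×2 each step).
Third coordinate goes 5, 15, 45, 135, 405 → 1215 (×3 each step).
Letter: letters move forward 2 places in the alphabet; F, H, J, L, N → P.
Combining the parts gives {69; 128; 1215; P}.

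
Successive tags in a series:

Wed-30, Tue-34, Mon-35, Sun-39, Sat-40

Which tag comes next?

Fri-44

For the day, runs backward through the weekdays Mon→Sun: Wed, Tue, Mon, Sun, Sat → Fri.
Second component: alternating steps +4, +1, +4, +1, …; 30, 34, 35, 39, 40 → 44.
Combining the parts gives Fri-44.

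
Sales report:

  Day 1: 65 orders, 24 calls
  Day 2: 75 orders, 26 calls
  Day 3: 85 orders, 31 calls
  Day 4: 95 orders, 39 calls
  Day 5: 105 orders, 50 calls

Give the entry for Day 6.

115 orders, 64 calls

Orders: +10 each step, so 65, 75, 85, 95, 105 → 115.
Calls: differences are 2, 5, 8, … (increasing by 3 each time), so 24, 26, 31, 39, 50 → 64.
Combining the parts gives 115 orders, 64 calls.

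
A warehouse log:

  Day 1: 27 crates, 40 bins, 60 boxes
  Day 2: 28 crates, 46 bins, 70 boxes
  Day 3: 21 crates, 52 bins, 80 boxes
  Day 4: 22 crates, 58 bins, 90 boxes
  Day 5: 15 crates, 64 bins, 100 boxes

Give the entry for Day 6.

Crates: alternating steps +1, −7, +1, −7, …, so 27, 28, 21, 22, 15 → 16.
Bins goes 40, 46, 52, 58, 64 → 70 (+6 each step).
Boxes — +10 each step: 60, 70, 80, 90, 100 → 110.
So the next row is 16 crates, 70 bins, 110 boxes.

16 crates, 70 bins, 110 boxes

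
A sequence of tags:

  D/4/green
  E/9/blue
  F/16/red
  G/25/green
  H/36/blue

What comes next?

I/49/red

Letter goes D, E, F, G, H → I (letters move forward 1 place in the alphabet).
Second component: 4, 9, 16, 25, 36 → 49 (perfect squares: 2², 3², 4², …).
Colour: repeats green → blue → red, so green, blue, red, green, blue → red.
Combining the parts gives I/49/red.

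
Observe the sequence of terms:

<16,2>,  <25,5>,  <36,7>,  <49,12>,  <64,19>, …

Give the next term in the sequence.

First value: perfect squares: 4², 5², 6², …, so 16, 25, 36, 49, 64 → 81.
Second value: 2, 5, 7, 12, 19 → 31 (each term is the sum of the two before it).
So the next term is <81,31>.

<81,31>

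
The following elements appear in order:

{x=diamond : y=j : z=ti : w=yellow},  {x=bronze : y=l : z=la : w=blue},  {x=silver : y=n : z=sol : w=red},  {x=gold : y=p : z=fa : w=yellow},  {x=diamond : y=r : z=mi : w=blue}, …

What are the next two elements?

{x=bronze : y=t : z=re : w=red}, {x=silver : y=v : z=do : w=yellow}

For the x, repeats diamond → bronze → silver → gold: diamond, bronze, silver, gold, diamond → bronze → silver.
Y goes j, l, n, p, r → t → v (letters move forward 2 places in the alphabet).
Z — runs backward through the solfège scale do→ti: ti, la, sol, fa, mi → re → do.
W: repeats yellow → blue → red, so yellow, blue, red, yellow, blue → red → yellow.
Putting the parts together: {x=bronze : y=t : z=re : w=red} and then {x=silver : y=v : z=do : w=yellow}.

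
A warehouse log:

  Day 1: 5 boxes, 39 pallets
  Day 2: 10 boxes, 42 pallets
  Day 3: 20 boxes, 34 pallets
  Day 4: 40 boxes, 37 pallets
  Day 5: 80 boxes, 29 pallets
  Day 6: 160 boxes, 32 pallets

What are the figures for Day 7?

Boxes: ×2 each step; 5, 10, 20, 40, 80, 160 → 320.
Pallets: 39, 42, 34, 37, 29, 32 → 24 (alternating steps +3, −8, +3, −8, …).
Putting it together: 320 boxes, 24 pallets.

320 boxes, 24 pallets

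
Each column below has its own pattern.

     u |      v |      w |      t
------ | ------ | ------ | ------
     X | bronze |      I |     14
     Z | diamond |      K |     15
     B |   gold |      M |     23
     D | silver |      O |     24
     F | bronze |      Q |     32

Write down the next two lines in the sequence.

Column u — letters move forward 2 places in the alphabet, wrapping Z→A: X, Z, B, D, F → H → J.
Column v: repeats bronze → diamond → gold → silver, so bronze, diamond, gold, silver, bronze → diamond → gold.
Column w: letters move forward 2 places in the alphabet, so I, K, M, O, Q → S → U.
Column t goes 14, 15, 23, 24, 32 → 33 → 41 (alternating steps +1, +8, +1, +8, …).
So the next two lines are H  diamond  S  33 and J  gold  U  41.

H  diamond  S  33; J  gold  U  41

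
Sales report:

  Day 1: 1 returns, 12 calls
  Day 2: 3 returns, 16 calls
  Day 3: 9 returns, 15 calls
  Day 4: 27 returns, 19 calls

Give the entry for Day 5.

81 returns, 18 calls

Returns: 1, 3, 9, 27 → 81 (×3 each step).
Calls: 12, 16, 15, 19 → 18 (alternating steps +4, −1, +4, −1, …).
Putting it together: 81 returns, 18 calls.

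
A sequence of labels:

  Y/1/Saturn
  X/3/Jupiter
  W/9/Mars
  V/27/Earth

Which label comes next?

U/81/Venus

For the letter, letters move back 1 place in the alphabet: Y, X, W, V → U.
Second component goes 1, 3, 9, 27 → 81 (×3 each step).
Planet — runs backward through the planets Mercury→Neptune: Saturn, Jupiter, Mars, Earth → Venus.
So the next label is U/81/Venus.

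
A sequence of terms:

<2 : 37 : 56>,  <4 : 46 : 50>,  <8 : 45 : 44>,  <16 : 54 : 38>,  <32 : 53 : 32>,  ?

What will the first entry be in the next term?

64

First entry: 2, 4, 8, 16, 32 → 64 (×2 each step).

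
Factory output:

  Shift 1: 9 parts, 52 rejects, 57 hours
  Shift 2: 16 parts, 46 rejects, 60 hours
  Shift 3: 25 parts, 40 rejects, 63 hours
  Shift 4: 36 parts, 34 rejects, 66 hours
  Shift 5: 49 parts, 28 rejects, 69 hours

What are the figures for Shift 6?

64 parts, 22 rejects, 72 hours

For the parts, perfect squares: 3², 4², 5², …: 9, 16, 25, 36, 49 → 64.
Rejects: −6 each step, so 52, 46, 40, 34, 28 → 22.
Hours: +3 each step; 57, 60, 63, 66, 69 → 72.
Combining the parts gives 64 parts, 22 rejects, 72 hours.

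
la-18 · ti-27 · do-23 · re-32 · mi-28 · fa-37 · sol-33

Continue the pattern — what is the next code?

la-42

Note — runs through the solfège scale do→ti: la, ti, do, re, mi, fa, sol → la.
Second component — alternating steps +9, −4, +9, −4, …: 18, 27, 23, 32, 28, 37, 33 → 42.
So the next code is la-42.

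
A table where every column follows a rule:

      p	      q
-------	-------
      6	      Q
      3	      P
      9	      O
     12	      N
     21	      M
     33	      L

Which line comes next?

54  K

Column p — each term is the sum of the two before it: 6, 3, 9, 12, 21, 33 → 54.
Column q — letters move back 1 place in the alphabet: Q, P, O, N, M, L → K.
Putting it together: 54  K.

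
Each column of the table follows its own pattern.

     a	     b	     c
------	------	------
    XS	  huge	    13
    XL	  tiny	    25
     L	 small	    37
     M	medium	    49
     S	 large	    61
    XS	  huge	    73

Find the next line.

XL  tiny  85

For the column a, repeats XS → XL → L → M → S: XS, XL, L, M, S, XS → XL.
Column b: repeats huge → tiny → small → medium → large; huge, tiny, small, medium, large, huge → tiny.
Column c: 13, 25, 37, 49, 61, 73 → 85 (+12 each step).
Combining the parts gives XL  tiny  85.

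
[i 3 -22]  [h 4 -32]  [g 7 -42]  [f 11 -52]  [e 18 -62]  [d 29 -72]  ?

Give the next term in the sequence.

[c 47 -82]

Letter: letters move back 1 place in the alphabet; i, h, g, f, e, d → c.
Second part: 3, 4, 7, 11, 18, 29 → 47 (each term is the sum of the two before it).
Third part: −10 each step, so -22, -32, -42, -52, -62, -72 → -82.
So the next term is [c 47 -82].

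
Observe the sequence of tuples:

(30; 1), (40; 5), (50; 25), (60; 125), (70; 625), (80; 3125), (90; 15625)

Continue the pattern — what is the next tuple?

(100; 78125)

First value goes 30, 40, 50, 60, 70, 80, 90 → 100 (+10 each step).
Second value: ×5 each step, so 1, 5, 25, 125, 625, 3125, 15625 → 78125.
Combining the parts gives (100; 78125).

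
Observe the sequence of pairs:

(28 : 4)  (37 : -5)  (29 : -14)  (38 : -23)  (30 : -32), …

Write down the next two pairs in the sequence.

(39 : -41), (31 : -50)

First component goes 28, 37, 29, 38, 30 → 39 → 31 (alternating steps +9, −8, +9, −8, …).
Second component: 4, -5, -14, -23, -32 → -41 → -50 (−9 each step).
Putting the parts together: (39 : -41) and then (31 : -50).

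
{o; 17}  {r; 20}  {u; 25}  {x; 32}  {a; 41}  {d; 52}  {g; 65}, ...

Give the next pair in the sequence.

For the letter, letters move forward 3 places in the alphabet, wrapping Z→A: o, r, u, x, a, d, g → j.
Second part goes 17, 20, 25, 32, 41, 52, 65 → 80 (differences are 3, 5, 7, … (increasing by 2 each time)).
Combining the parts gives {j; 80}.

{j; 80}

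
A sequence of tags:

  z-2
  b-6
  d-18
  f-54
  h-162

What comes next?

j-486

Letter: z, b, d, f, h → j (letters move forward 2 places in the alphabet, wrapping Z→A).
Second component: 2, 6, 18, 54, 162 → 486 (×3 each step).
Combining the parts gives j-486.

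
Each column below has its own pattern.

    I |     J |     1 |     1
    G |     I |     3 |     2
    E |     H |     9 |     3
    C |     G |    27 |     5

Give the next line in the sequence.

A  F  81  8

First letter: I, G, E, C → A (letters move back 2 places in the alphabet).
Second letter: J, I, H, G → F (letters move back 1 place in the alphabet).
Third component: 1, 3, 9, 27 → 81 (×3 each step).
Fourth component: each term is the sum of the two before it, so 1, 2, 3, 5 → 8.
Putting it together: A  F  81  8.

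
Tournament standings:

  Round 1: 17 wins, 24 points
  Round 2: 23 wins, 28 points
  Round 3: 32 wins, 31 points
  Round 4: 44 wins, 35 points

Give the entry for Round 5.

Wins: 17, 23, 32, 44 → 59 (differences are 6, 9, 12, … (increasing by 3 each time)).
Points: 24, 28, 31, 35 → 38 (alternating steps +4, +3, +4, +3, …).
Putting it together: 59 wins, 38 points.

59 wins, 38 points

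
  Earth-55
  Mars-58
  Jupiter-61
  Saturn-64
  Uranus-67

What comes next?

Planet — runs through the planets Mercury→Neptune: Earth, Mars, Jupiter, Saturn, Uranus → Neptune.
Second component goes 55, 58, 61, 64, 67 → 70 (+3 each step).
So the next tag is Neptune-70.

Neptune-70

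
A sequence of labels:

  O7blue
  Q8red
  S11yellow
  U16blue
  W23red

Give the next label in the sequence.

Y32yellow

Letter goes O, Q, S, U, W → Y (letters move forward 2 places in the alphabet).
Second component — differences are 1, 3, 5, … (increasing by 2 each time): 7, 8, 11, 16, 23 → 32.
Colour goes blue, red, yellow, blue, red → yellow (repeats blue → red → yellow).
So the next label is Y32yellow.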